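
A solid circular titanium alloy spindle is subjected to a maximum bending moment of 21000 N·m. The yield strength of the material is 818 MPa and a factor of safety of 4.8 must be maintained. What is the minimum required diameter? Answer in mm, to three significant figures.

σ_allow = 818/4.8 = 170.4 MPa.
For a solid circular section σ = 32M/(πd³), so d³ = 32M/(π σ_allow) = 32×2.1000×10^7/(π×170.4) = 1.255×10^6 mm³.
d = 107.9 mm.

d = 108 mm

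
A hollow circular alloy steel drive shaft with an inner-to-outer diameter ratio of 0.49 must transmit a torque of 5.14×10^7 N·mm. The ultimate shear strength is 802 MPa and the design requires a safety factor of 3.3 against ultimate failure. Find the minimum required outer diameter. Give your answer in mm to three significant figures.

d_o = 105 mm

τ_allow = 802/3.3 = 243.0 MPa.
For a hollow shaft τ = 16T/[πd_o³(1−k⁴)] with k = 0.49, so 1−k⁴ = 0.9424.
d_o³ = 16T/[π τ_allow (1−k⁴)] = 16×5.1400×10^7/(π×243.0×0.9424) = 1.143×10^6 mm³.
d_o = 104.6 mm.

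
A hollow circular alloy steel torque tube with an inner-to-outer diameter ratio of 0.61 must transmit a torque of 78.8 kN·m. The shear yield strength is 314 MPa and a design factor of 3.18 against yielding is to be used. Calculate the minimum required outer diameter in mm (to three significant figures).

d_o = 168 mm

τ_allow = 314/3.18 = 98.74 MPa.
For a hollow shaft τ = 16T/[πd_o³(1−k⁴)] with k = 0.61, so 1−k⁴ = 0.8615.
d_o³ = 16T/[π τ_allow (1−k⁴)] = 16×7.8800×10^7/(π×98.74×0.8615) = 4.718×10^6 mm³.
d_o = 167.7 mm.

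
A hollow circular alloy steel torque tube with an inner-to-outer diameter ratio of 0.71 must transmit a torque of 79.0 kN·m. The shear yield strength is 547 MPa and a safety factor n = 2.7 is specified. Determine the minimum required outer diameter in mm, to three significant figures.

τ_allow = 547/2.7 = 202.6 MPa.
For a hollow shaft τ = 16T/[πd_o³(1−k⁴)] with k = 0.71, so 1−k⁴ = 0.7459.
d_o³ = 16T/[π τ_allow (1−k⁴)] = 16×7.9000×10^7/(π×202.6×0.7459) = 2.663×10^6 mm³.
d_o = 138.6 mm.

d_o = 139 mm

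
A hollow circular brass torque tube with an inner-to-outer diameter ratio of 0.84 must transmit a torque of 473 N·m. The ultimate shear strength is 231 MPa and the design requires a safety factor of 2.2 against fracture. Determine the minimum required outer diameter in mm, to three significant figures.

τ_allow = 231/2.2 = 105.0 MPa.
For a hollow shaft τ = 16T/[πd_o³(1−k⁴)] with k = 0.84, so 1−k⁴ = 0.5021.
d_o³ = 16T/[π τ_allow (1−k⁴)] = 16×473000/(π×105.0×0.5021) = 45690 mm³.
d_o = 35.75 mm.

d_o = 35.7 mm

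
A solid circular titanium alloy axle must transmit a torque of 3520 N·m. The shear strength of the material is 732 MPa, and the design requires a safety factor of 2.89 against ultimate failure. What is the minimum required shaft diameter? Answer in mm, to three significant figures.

Allowable shear stress τ_allow = 732/2.89 = 253.3 MPa.
For a solid shaft τ = 16T/(πd³), so d³ = 16T/(π τ_allow) = 16×3520000/(π×253.3) = 70780 mm³.
d = (70780)^(1/3) = 41.37 mm.

d = 41.4 mm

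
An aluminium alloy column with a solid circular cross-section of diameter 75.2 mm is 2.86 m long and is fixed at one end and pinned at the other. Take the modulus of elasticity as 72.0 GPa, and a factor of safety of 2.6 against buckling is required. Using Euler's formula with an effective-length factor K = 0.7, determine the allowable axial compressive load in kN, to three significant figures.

I = πd⁴/64 = π×75.2⁴/64 = 1.570×10^6 mm⁴.
Effective length L_e = KL = 0.7×2.86 m = 2002 mm.
Euler critical load P_cr = π²EI/L_e² = π²×72000×1.570×10^6/2002² = 278300 N.
P_allow = P_cr/n = 278300/2.6 = 107000 N.

P_allow = 107 kN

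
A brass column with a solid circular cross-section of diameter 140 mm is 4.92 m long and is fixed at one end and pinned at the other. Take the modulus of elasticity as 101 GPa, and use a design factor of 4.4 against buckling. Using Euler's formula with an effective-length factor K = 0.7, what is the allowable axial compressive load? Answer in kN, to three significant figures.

I = πd⁴/64 = π×140⁴/64 = 1.886×10^7 mm⁴.
Effective length L_e = KL = 0.7×4.92 m = 3444 mm.
Euler critical load P_cr = π²EI/L_e² = π²×101000×1.886×10^7/3444² = 1.585×10^6 N.
P_allow = P_cr/n = 1.585×10^6/4.4 = 360200 N.

P_allow = 360 kN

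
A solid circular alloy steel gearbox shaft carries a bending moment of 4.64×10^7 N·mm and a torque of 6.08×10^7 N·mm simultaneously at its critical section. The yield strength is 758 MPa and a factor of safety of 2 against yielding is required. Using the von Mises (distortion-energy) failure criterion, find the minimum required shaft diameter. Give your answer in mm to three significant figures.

d = 124 mm

σ_allow = σ_y/n = 758/2 = 379.0 MPa.
For a solid shaft σ_b = 32M/(πd³) and τ = 16T/(πd³), so the von Mises stress is σ' = (16/πd³)·√(4M²+3T²).
√(4M²+3T²) = √(4×(4.640×10^7)² + 3×(6.080×10^7)²) = 1.404×10^8 N·mm.
d³ = 16×1.404×10^8/(π×379.0) = 1.886×10^6 mm³.
d = 123.6 mm.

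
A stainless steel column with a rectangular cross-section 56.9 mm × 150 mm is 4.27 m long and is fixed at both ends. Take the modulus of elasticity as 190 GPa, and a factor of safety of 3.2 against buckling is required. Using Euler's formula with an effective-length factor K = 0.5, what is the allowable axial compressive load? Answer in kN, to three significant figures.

Buckling occurs about the weak axis: I_min = h·b³/12 = 150×56.9³/12 = 2.303×10^6 mm⁴ (b = 56.9 mm is the smaller dimension).
Effective length L_e = KL = 0.5×4.27 m = 2135 mm.
Euler critical load P_cr = π²EI/L_e² = π²×190000×2.303×10^6/2135² = 947300 N.
P_allow = P_cr/n = 947300/3.2 = 296000 N.

P_allow = 296 kN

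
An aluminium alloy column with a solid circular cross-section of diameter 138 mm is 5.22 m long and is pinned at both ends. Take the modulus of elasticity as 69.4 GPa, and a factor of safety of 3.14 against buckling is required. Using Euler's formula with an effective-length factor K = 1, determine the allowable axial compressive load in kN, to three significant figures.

P_allow = 143 kN

I = πd⁴/64 = π×138⁴/64 = 1.780×10^7 mm⁴.
Effective length L_e = KL = 1×5.22 m = 5220 mm.
Euler critical load P_cr = π²EI/L_e² = π²×69400×1.780×10^7/5220² = 447500 N.
P_allow = P_cr/n = 447500/3.14 = 142500 N.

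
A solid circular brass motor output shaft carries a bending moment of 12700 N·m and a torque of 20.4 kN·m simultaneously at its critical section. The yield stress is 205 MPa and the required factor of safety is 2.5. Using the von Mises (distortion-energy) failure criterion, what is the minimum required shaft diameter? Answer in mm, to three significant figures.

d = 139 mm

σ_allow = σ_y/n = 205/2.5 = 82.00 MPa.
For a solid shaft σ_b = 32M/(πd³) and τ = 16T/(πd³), so the von Mises stress is σ' = (16/πd³)·√(4M²+3T²).
√(4M²+3T²) = √(4×(1.270×10^7)² + 3×(2.040×10^7)²) = 4.352×10^7 N·mm.
d³ = 16×4.352×10^7/(π×82.00) = 2.703×10^6 mm³.
d = 139.3 mm.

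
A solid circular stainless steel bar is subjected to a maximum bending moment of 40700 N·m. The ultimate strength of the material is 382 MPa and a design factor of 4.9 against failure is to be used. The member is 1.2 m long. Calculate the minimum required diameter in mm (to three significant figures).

d = 175 mm

σ_allow = 382/4.9 = 77.96 MPa.
For a solid circular section σ = 32M/(πd³), so d³ = 32M/(π σ_allow) = 32×4.0700×10^7/(π×77.96) = 5.318×10^6 mm³.
d = 174.5 mm.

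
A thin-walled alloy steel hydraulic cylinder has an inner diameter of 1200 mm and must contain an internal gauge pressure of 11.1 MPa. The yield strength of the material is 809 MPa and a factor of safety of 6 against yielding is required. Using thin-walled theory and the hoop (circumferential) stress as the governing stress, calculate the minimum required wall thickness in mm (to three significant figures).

σ_allow = 809/6 = 134.8 MPa.
Hoop stress σ_h = pD/(2t), so t = pD/(2σ_allow) = 11.1×1200/(2×134.8) = 49.39 mm.

t = 49.4 mm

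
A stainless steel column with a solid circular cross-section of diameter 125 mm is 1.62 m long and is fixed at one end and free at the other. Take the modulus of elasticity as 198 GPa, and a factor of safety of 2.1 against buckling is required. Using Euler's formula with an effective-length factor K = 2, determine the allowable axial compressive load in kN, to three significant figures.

P_allow = 1060 kN

I = πd⁴/64 = π×125⁴/64 = 1.198×10^7 mm⁴.
Effective length L_e = KL = 2×1.62 m = 3240 mm.
Euler critical load P_cr = π²EI/L_e² = π²×198000×1.198×10^7/3240² = 2.231×10^6 N.
P_allow = P_cr/n = 2.231×10^6/2.1 = 1.062×10^6 N.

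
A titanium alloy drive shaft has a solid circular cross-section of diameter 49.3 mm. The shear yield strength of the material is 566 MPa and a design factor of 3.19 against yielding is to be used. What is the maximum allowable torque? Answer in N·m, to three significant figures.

T_allow = 4170 N·m

τ_allow = 566/3.19 = 177.4 MPa.
For a solid shaft T_allow = τ_allow·πd³/16; πd³/16 = π×49.3³/16 = 23530 mm³.
T_allow = 177.4×23530 = 4.174×10^6 N·mm = 4174 N·m.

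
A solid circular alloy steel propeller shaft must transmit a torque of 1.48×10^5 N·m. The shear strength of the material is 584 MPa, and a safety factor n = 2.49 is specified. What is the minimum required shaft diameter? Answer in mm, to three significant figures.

d = 148 mm

Allowable shear stress τ_allow = 584/2.49 = 234.5 MPa.
For a solid shaft τ = 16T/(πd³), so d³ = 16T/(π τ_allow) = 16×1.4800×10^8/(π×234.5) = 3.214×10^6 mm³.
d = (3.214×10^6)^(1/3) = 147.6 mm.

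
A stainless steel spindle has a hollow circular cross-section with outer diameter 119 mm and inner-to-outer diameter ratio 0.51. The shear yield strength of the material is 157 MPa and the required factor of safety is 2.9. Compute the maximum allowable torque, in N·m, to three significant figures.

τ_allow = 157/2.9 = 54.14 MPa.
For a hollow shaft T_allow = τ_allow·πd_o³(1−k⁴)/16 with 1−k⁴ = 0.9323, so πd_o³(1−k⁴)/16 = 308500 mm³.
T_allow = 54.14×308500 = 1.670×10^7 N·mm = 16700 N·m.

T_allow = 16700 N·m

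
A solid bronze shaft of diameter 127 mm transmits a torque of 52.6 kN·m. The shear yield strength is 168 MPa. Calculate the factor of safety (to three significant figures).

τ = 16T/(πd³) = 16×5.2600×10^7/(π×127³) = 130.8 MPa.
n = τ_limit/τ = 168/130.8 = 1.285.

n = 1.28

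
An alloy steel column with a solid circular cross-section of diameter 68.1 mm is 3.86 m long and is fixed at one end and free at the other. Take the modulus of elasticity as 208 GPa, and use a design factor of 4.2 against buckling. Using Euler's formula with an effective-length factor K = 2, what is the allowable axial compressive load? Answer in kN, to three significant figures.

P_allow = 8.66 kN

I = πd⁴/64 = π×68.1⁴/64 = 1.056×10^6 mm⁴.
Effective length L_e = KL = 2×3.86 m = 7720 mm.
Euler critical load P_cr = π²EI/L_e² = π²×208000×1.056×10^6/7720² = 36370 N.
P_allow = P_cr/n = 36370/4.2 = 8658 N.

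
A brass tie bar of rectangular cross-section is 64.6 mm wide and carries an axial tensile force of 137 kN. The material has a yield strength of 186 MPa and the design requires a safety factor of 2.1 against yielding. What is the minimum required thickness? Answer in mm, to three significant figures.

σ_allow = 186/2.1 = 88.57 MPa.
Required area A = F/σ_allow = 137000/88.57 = 1547 mm².
t = A/w = 1547/64.6 = 23.94 mm.

t = 23.9 mm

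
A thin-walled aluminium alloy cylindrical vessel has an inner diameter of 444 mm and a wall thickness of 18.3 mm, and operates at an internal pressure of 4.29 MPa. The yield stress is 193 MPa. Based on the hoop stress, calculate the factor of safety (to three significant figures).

n = 3.71

σ_h = pD/(2t) = 4.29×444/(2×18.3) = 52.04 MPa.
n = 193/52.04 = 3.708.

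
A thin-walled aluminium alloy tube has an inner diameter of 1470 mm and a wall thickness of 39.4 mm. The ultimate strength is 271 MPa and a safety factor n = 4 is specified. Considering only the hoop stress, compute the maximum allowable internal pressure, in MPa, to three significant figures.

σ_allow = 271/4 = 67.75 MPa.
σ_h = pD/(2t) → p_allow = 2σ_allow t/D = 2×67.75×39.4/1470 = 3.632 MPa.

p_allow = 3.63 MPa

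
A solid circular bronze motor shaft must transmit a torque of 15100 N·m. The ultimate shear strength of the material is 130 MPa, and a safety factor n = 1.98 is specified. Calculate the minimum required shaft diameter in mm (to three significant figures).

d = 105 mm

Allowable shear stress τ_allow = 130/1.98 = 65.66 MPa.
For a solid shaft τ = 16T/(πd³), so d³ = 16T/(π τ_allow) = 16×1.5100×10^7/(π×65.66) = 1.171×10^6 mm³.
d = (1.171×10^6)^(1/3) = 105.4 mm.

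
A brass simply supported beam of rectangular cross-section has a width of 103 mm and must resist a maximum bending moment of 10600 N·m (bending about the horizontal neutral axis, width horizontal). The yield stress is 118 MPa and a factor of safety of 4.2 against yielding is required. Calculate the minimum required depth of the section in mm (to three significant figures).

h = 148 mm

σ_allow = 118/4.2 = 28.10 MPa.
For a rectangular section σ = 6M/(bh²), so h² = 6M/(b σ_allow) = 6×1.0600×10^7/(103×28.10) = 21980 mm².
h = 148.2 mm.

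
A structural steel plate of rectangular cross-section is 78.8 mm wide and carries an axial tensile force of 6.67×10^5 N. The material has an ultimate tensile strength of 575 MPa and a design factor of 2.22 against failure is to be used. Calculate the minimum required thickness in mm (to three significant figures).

t = 32.7 mm

σ_allow = 575/2.22 = 259.0 MPa.
Required area A = F/σ_allow = 667000/259.0 = 2575 mm².
t = A/w = 2575/78.8 = 32.68 mm.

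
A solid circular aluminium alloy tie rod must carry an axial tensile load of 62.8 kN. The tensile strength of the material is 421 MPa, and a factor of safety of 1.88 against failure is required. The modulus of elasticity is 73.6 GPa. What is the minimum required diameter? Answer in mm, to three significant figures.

d = 18.9 mm

Allowable stress σ_allow = 421/1.88 = 223.9 MPa.
Required area A = F/σ_allow = 62800/223.9 = 280.4 mm².
A = πd²/4 → d = √(4A/π) = 18.90 mm.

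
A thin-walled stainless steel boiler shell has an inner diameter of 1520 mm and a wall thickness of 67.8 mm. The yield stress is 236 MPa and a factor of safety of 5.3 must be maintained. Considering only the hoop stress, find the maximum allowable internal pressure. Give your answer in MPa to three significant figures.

p_allow = 3.97 MPa

σ_allow = 236/5.3 = 44.53 MPa.
σ_h = pD/(2t) → p_allow = 2σ_allow t/D = 2×44.53×67.8/1520 = 3.972 MPa.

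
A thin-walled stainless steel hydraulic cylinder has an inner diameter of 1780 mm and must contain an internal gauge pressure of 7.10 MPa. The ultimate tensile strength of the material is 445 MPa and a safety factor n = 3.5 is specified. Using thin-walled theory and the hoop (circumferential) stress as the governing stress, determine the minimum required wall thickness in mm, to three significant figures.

σ_allow = 445/3.5 = 127.1 MPa.
Hoop stress σ_h = pD/(2t), so t = pD/(2σ_allow) = 7.10×1780/(2×127.1) = 49.70 mm.

t = 49.7 mm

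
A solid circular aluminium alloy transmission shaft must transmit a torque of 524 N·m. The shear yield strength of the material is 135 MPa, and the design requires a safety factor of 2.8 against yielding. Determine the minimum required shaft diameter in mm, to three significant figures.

Allowable shear stress τ_allow = 135/2.8 = 48.21 MPa.
For a solid shaft τ = 16T/(πd³), so d³ = 16T/(π τ_allow) = 16×524000/(π×48.21) = 55350 mm³.
d = (55350)^(1/3) = 38.11 mm.

d = 38.1 mm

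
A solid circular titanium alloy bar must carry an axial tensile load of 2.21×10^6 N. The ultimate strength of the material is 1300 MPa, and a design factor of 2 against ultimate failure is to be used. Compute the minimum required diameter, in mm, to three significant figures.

d = 65.8 mm

Allowable stress σ_allow = 1300/2 = 650.0 MPa.
Required area A = F/σ_allow = 2210000/650.0 = 3400 mm².
A = πd²/4 → d = √(4A/π) = 65.80 mm.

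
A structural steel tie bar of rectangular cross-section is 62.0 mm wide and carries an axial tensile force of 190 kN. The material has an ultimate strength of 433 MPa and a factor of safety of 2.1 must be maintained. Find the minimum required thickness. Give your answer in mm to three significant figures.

σ_allow = 433/2.1 = 206.2 MPa.
Required area A = F/σ_allow = 190000/206.2 = 921.5 mm².
t = A/w = 921.5/62.0 = 14.86 mm.

t = 14.9 mm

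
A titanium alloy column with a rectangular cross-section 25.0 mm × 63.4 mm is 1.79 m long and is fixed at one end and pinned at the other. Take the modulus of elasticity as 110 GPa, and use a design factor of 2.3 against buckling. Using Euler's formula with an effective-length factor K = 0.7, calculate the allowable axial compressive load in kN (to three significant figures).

Buckling occurs about the weak axis: I_min = h·b³/12 = 63.4×25.0³/12 = 82550 mm⁴ (b = 25.0 mm is the smaller dimension).
Effective length L_e = KL = 0.7×1.79 m = 1253 mm.
Euler critical load P_cr = π²EI/L_e² = π²×110000×82550/1253² = 57080 N.
P_allow = P_cr/n = 57080/2.3 = 24820 N.

P_allow = 24.8 kN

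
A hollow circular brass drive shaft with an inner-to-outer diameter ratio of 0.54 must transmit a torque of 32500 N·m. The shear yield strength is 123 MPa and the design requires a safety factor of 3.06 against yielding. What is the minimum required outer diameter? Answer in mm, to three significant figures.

d_o = 165 mm

τ_allow = 123/3.06 = 40.20 MPa.
For a hollow shaft τ = 16T/[πd_o³(1−k⁴)] with k = 0.54, so 1−k⁴ = 0.9150.
d_o³ = 16T/[π τ_allow (1−k⁴)] = 16×3.2500×10^7/(π×40.20×0.9150) = 4.501×10^6 mm³.
d_o = 165.1 mm.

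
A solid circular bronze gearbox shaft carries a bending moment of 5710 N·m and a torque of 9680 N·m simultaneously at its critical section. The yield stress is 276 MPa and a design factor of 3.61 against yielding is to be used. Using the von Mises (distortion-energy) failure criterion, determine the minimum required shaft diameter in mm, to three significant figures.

d = 111 mm

σ_allow = σ_y/n = 276/3.61 = 76.45 MPa.
For a solid shaft σ_b = 32M/(πd³) and τ = 16T/(πd³), so the von Mises stress is σ' = (16/πd³)·√(4M²+3T²).
√(4M²+3T²) = √(4×(5.710×10^6)² + 3×(9.680×10^6)²) = 2.029×10^7 N·mm.
d³ = 16×2.029×10^7/(π×76.45) = 1.351×10^6 mm³.
d = 110.6 mm.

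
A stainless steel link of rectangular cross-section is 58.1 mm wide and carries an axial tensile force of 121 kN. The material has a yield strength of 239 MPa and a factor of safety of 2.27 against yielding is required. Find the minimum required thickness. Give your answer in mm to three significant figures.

t = 19.8 mm

σ_allow = 239/2.27 = 105.3 MPa.
Required area A = F/σ_allow = 121000/105.3 = 1149 mm².
t = A/w = 1149/58.1 = 19.78 mm.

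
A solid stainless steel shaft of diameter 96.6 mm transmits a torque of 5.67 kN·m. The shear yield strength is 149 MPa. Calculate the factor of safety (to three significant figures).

n = 4.65

τ = 16T/(πd³) = 16×5670000/(π×96.6³) = 32.03 MPa.
n = τ_limit/τ = 149/32.03 = 4.651.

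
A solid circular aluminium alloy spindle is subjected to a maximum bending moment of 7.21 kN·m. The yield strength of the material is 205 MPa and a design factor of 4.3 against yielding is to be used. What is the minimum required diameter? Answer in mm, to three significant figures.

d = 115 mm

σ_allow = 205/4.3 = 47.67 MPa.
For a solid circular section σ = 32M/(πd³), so d³ = 32M/(π σ_allow) = 32×7210000/(π×47.67) = 1.540×10^6 mm³.
d = 115.5 mm.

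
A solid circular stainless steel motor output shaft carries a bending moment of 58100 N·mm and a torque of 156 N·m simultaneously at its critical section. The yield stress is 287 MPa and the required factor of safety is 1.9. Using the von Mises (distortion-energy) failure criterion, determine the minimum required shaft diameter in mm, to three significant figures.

σ_allow = σ_y/n = 287/1.9 = 151.1 MPa.
For a solid shaft σ_b = 32M/(πd³) and τ = 16T/(πd³), so the von Mises stress is σ' = (16/πd³)·√(4M²+3T²).
√(4M²+3T²) = √(4×(58100)² + 3×(156000)²) = 294100 N·mm.
d³ = 16×294100/(π×151.1) = 9917 mm³.
d = 21.48 mm.

d = 21.5 mm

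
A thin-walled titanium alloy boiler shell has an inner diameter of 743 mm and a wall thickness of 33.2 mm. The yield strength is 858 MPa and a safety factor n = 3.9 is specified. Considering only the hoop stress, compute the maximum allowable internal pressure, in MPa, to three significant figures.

σ_allow = 858/3.9 = 220.0 MPa.
σ_h = pD/(2t) → p_allow = 2σ_allow t/D = 2×220.0×33.2/743 = 19.66 MPa.

p_allow = 19.7 MPa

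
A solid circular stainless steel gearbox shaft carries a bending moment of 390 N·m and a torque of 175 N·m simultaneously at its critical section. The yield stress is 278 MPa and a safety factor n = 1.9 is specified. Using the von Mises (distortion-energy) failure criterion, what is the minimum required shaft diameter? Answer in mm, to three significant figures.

d = 30.8 mm

σ_allow = σ_y/n = 278/1.9 = 146.3 MPa.
For a solid shaft σ_b = 32M/(πd³) and τ = 16T/(πd³), so the von Mises stress is σ' = (16/πd³)·√(4M²+3T²).
√(4M²+3T²) = √(4×(390000)² + 3×(175000)²) = 836800 N·mm.
d³ = 16×836800/(π×146.3) = 29130 mm³.
d = 30.77 mm.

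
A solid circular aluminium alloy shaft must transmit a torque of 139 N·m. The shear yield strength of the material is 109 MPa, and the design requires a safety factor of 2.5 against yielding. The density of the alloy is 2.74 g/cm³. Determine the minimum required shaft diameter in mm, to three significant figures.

d = 25.3 mm

Allowable shear stress τ_allow = 109/2.5 = 43.60 MPa.
For a solid shaft τ = 16T/(πd³), so d³ = 16T/(π τ_allow) = 16×139000/(π×43.60) = 16240 mm³.
d = (16240)^(1/3) = 25.32 mm.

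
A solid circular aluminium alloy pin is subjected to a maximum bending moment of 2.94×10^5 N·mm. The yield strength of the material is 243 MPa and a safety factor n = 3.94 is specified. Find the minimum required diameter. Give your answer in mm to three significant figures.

d = 36.5 mm

σ_allow = 243/3.94 = 61.68 MPa.
For a solid circular section σ = 32M/(πd³), so d³ = 32M/(π σ_allow) = 32×294000/(π×61.68) = 48560 mm³.
d = 36.48 mm.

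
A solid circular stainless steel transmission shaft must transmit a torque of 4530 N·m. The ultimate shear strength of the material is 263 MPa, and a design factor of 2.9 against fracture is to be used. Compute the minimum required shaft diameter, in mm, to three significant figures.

d = 63.4 mm

Allowable shear stress τ_allow = 263/2.9 = 90.69 MPa.
For a solid shaft τ = 16T/(πd³), so d³ = 16T/(π τ_allow) = 16×4530000/(π×90.69) = 254400 mm³.
d = (254400)^(1/3) = 63.36 mm.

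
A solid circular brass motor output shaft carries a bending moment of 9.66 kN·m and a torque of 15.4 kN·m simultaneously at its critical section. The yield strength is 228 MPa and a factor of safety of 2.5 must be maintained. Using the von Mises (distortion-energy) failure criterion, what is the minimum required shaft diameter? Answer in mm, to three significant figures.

σ_allow = σ_y/n = 228/2.5 = 91.20 MPa.
For a solid shaft σ_b = 32M/(πd³) and τ = 16T/(πd³), so the von Mises stress is σ' = (16/πd³)·√(4M²+3T²).
√(4M²+3T²) = √(4×(9.660×10^6)² + 3×(1.540×10^7)²) = 3.294×10^7 N·mm.
d³ = 16×3.294×10^7/(π×91.20) = 1.839×10^6 mm³.
d = 122.5 mm.

d = 123 mm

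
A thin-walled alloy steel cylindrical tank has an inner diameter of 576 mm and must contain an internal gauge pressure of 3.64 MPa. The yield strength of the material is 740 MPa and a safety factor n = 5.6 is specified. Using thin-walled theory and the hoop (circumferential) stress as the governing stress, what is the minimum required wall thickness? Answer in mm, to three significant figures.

σ_allow = 740/5.6 = 132.1 MPa.
Hoop stress σ_h = pD/(2t), so t = pD/(2σ_allow) = 3.64×576/(2×132.1) = 7.933 mm.

t = 7.93 mm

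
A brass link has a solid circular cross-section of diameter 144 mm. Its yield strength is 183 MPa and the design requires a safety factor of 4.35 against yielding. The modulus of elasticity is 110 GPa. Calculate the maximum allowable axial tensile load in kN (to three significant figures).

F_allow = 685 kN

σ_allow = 183/4.35 = 42.07 MPa.
A = πd²/4 = π×144²/4 = 16290 mm².
F_allow = σ_allow × A = 42.07×16290 = 685100 N.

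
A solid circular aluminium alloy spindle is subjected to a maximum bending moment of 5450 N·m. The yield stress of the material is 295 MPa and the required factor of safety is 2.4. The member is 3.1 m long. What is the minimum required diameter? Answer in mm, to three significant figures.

σ_allow = 295/2.4 = 122.9 MPa.
For a solid circular section σ = 32M/(πd³), so d³ = 32M/(π σ_allow) = 32×5450000/(π×122.9) = 451600 mm³.
d = 76.72 mm.

d = 76.7 mm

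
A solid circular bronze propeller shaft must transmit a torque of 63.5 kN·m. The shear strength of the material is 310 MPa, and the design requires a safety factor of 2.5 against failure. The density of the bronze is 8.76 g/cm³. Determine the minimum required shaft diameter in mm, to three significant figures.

d = 138 mm

Allowable shear stress τ_allow = 310/2.5 = 124.0 MPa.
For a solid shaft τ = 16T/(πd³), so d³ = 16T/(π τ_allow) = 16×6.3500×10^7/(π×124.0) = 2.608×10^6 mm³.
d = (2.608×10^6)^(1/3) = 137.6 mm.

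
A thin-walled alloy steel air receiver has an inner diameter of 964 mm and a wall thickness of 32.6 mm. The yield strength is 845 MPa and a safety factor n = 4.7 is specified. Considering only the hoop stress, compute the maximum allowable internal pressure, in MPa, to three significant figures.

p_allow = 12.2 MPa

σ_allow = 845/4.7 = 179.8 MPa.
σ_h = pD/(2t) → p_allow = 2σ_allow t/D = 2×179.8×32.6/964 = 12.16 MPa.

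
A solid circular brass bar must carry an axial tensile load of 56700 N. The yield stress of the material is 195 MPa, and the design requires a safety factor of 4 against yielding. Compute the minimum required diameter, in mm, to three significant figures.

Allowable stress σ_allow = 195/4 = 48.75 MPa.
Required area A = F/σ_allow = 56700/48.75 = 1163 mm².
A = πd²/4 → d = √(4A/π) = 38.48 mm.

d = 38.5 mm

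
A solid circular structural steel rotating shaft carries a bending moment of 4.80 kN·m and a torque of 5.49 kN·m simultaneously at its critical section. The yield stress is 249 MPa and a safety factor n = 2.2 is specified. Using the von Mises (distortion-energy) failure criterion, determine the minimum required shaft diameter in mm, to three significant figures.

d = 84.7 mm

σ_allow = σ_y/n = 249/2.2 = 113.2 MPa.
For a solid shaft σ_b = 32M/(πd³) and τ = 16T/(πd³), so the von Mises stress is σ' = (16/πd³)·√(4M²+3T²).
√(4M²+3T²) = √(4×(4.800×10^6)² + 3×(5.490×10^6)²) = 1.351×10^7 N·mm.
d³ = 16×1.351×10^7/(π×113.2) = 608000 mm³.
d = 84.72 mm.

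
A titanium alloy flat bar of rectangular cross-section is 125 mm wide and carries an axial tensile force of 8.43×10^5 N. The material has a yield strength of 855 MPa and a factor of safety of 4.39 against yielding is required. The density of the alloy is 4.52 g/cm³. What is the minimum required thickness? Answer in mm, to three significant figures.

σ_allow = 855/4.39 = 194.8 MPa.
Required area A = F/σ_allow = 843000/194.8 = 4328 mm².
t = A/w = 4328/125 = 34.63 mm.

t = 34.6 mm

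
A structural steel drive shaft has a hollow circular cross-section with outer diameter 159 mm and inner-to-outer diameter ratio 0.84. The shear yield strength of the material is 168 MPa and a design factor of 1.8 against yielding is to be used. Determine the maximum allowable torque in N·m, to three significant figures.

T_allow = 37000 N·m

τ_allow = 168/1.8 = 93.33 MPa.
For a hollow shaft T_allow = τ_allow·πd_o³(1−k⁴)/16 with 1−k⁴ = 0.5021, so πd_o³(1−k⁴)/16 = 396300 mm³.
T_allow = 93.33×396300 = 3.699×10^7 N·mm = 36990 N·m.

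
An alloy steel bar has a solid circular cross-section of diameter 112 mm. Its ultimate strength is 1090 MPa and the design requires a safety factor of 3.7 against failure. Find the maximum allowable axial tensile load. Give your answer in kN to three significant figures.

σ_allow = 1090/3.7 = 294.6 MPa.
A = πd²/4 = π×112²/4 = 9852 mm².
F_allow = σ_allow × A = 294.6×9852 = 2.902×10^6 N.

F_allow = 2900 kN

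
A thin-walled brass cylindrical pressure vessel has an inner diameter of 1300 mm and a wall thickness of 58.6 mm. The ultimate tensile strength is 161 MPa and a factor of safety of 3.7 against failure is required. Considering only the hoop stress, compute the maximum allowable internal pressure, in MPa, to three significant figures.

σ_allow = 161/3.7 = 43.51 MPa.
σ_h = pD/(2t) → p_allow = 2σ_allow t/D = 2×43.51×58.6/1300 = 3.923 MPa.

p_allow = 3.92 MPa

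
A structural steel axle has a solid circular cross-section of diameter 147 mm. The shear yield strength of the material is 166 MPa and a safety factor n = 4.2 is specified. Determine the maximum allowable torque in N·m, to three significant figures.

T_allow = 24700 N·m

τ_allow = 166/4.2 = 39.52 MPa.
For a solid shaft T_allow = τ_allow·πd³/16; πd³/16 = π×147³/16 = 623700 mm³.
T_allow = 39.52×623700 = 2.465×10^7 N·mm = 24650 N·m.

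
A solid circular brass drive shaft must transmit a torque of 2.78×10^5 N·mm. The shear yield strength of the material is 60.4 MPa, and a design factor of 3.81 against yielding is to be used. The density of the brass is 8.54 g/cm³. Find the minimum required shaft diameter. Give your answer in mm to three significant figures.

d = 44.7 mm

Allowable shear stress τ_allow = 60.4/3.81 = 15.85 MPa.
For a solid shaft τ = 16T/(πd³), so d³ = 16T/(π τ_allow) = 16×278000/(π×15.85) = 89310 mm³.
d = (89310)^(1/3) = 44.70 mm.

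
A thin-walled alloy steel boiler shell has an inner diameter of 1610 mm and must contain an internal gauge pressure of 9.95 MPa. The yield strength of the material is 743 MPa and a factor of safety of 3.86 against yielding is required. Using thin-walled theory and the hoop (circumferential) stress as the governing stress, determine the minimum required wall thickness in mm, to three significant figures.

t = 41.6 mm

σ_allow = 743/3.86 = 192.5 MPa.
Hoop stress σ_h = pD/(2t), so t = pD/(2σ_allow) = 9.95×1610/(2×192.5) = 41.61 mm.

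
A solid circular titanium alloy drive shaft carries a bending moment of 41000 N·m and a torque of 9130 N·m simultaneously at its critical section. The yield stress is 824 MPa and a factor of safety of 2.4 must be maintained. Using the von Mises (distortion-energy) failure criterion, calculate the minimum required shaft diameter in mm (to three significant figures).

d = 107 mm

σ_allow = σ_y/n = 824/2.4 = 343.3 MPa.
For a solid shaft σ_b = 32M/(πd³) and τ = 16T/(πd³), so the von Mises stress is σ' = (16/πd³)·√(4M²+3T²).
√(4M²+3T²) = √(4×(4.100×10^7)² + 3×(9.130×10^6)²) = 8.351×10^7 N·mm.
d³ = 16×8.351×10^7/(π×343.3) = 1.239×10^6 mm³.
d = 107.4 mm.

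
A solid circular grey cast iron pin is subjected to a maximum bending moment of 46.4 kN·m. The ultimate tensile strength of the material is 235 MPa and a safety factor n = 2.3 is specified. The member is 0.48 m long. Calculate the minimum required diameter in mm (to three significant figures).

σ_allow = 235/2.3 = 102.2 MPa.
For a solid circular section σ = 32M/(πd³), so d³ = 32M/(π σ_allow) = 32×4.6400×10^7/(π×102.2) = 4.626×10^6 mm³.
d = 166.6 mm.

d = 167 mm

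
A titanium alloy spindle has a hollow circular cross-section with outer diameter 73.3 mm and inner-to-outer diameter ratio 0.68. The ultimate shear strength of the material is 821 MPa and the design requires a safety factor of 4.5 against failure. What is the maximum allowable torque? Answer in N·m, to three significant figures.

T_allow = 11100 N·m

τ_allow = 821/4.5 = 182.4 MPa.
For a hollow shaft T_allow = τ_allow·πd_o³(1−k⁴)/16 with 1−k⁴ = 0.7862, so πd_o³(1−k⁴)/16 = 60790 mm³.
T_allow = 182.4×60790 = 1.109×10^7 N·mm = 11090 N·m.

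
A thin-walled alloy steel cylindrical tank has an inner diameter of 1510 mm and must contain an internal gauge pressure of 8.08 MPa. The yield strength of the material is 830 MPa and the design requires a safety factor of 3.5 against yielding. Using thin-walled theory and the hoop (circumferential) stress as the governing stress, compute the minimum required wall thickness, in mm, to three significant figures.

σ_allow = 830/3.5 = 237.1 MPa.
Hoop stress σ_h = pD/(2t), so t = pD/(2σ_allow) = 8.08×1510/(2×237.1) = 25.72 mm.

t = 25.7 mm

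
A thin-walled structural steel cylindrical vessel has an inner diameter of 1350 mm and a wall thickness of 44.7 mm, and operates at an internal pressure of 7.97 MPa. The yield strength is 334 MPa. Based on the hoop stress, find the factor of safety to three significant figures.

σ_h = pD/(2t) = 7.97×1350/(2×44.7) = 120.4 MPa.
n = 334/120.4 = 2.775.

n = 2.78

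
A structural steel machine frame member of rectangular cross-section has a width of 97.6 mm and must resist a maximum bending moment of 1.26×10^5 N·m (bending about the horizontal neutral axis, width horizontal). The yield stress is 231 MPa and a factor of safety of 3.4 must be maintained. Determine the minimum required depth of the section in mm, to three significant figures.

h = 338 mm

σ_allow = 231/3.4 = 67.94 MPa.
For a rectangular section σ = 6M/(bh²), so h² = 6M/(b σ_allow) = 6×1.2600×10^8/(97.6×67.94) = 114000 mm².
h = 337.7 mm.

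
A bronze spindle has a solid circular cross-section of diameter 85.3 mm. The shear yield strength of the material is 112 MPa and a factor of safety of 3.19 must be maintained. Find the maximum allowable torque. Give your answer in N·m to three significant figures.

τ_allow = 112/3.19 = 35.11 MPa.
For a solid shaft T_allow = τ_allow·πd³/16; πd³/16 = π×85.3³/16 = 121900 mm³.
T_allow = 35.11×121900 = 4.279×10^6 N·mm = 4279 N·m.

T_allow = 4280 N·m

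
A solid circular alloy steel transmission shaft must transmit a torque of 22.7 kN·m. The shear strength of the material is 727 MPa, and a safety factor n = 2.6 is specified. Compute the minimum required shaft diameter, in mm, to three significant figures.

Allowable shear stress τ_allow = 727/2.6 = 279.6 MPa.
For a solid shaft τ = 16T/(πd³), so d³ = 16T/(π τ_allow) = 16×2.2700×10^7/(π×279.6) = 413500 mm³.
d = (413500)^(1/3) = 74.50 mm.

d = 74.5 mm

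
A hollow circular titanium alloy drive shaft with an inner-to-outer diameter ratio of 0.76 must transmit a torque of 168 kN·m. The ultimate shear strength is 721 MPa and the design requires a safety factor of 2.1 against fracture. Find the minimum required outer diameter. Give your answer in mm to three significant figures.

d_o = 155 mm

τ_allow = 721/2.1 = 343.3 MPa.
For a hollow shaft τ = 16T/[πd_o³(1−k⁴)] with k = 0.76, so 1−k⁴ = 0.6664.
d_o³ = 16T/[π τ_allow (1−k⁴)] = 16×1.6800×10^8/(π×343.3×0.6664) = 3.740×10^6 mm³.
d_o = 155.2 mm.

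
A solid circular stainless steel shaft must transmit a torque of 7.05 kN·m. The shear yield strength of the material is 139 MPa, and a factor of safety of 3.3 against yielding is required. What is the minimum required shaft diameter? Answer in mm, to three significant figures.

d = 94.8 mm

Allowable shear stress τ_allow = 139/3.3 = 42.12 MPa.
For a solid shaft τ = 16T/(πd³), so d³ = 16T/(π τ_allow) = 16×7050000/(π×42.12) = 852400 mm³.
d = (852400)^(1/3) = 94.82 mm.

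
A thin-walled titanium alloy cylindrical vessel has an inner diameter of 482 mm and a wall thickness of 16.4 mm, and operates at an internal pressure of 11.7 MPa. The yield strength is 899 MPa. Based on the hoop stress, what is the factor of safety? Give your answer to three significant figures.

σ_h = pD/(2t) = 11.7×482/(2×16.4) = 171.9 MPa.
n = 899/171.9 = 5.229.

n = 5.23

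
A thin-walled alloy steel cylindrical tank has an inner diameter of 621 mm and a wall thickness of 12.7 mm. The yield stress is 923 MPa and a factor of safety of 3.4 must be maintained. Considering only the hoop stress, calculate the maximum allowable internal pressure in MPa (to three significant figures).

p_allow = 11.1 MPa

σ_allow = 923/3.4 = 271.5 MPa.
σ_h = pD/(2t) → p_allow = 2σ_allow t/D = 2×271.5×12.7/621 = 11.10 MPa.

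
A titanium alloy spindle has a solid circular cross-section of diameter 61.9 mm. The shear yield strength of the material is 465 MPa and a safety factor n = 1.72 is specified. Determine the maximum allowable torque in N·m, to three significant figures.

τ_allow = 465/1.72 = 270.3 MPa.
For a solid shaft T_allow = τ_allow·πd³/16; πd³/16 = π×61.9³/16 = 46570 mm³.
T_allow = 270.3×46570 = 1.259×10^7 N·mm = 12590 N·m.

T_allow = 12600 N·m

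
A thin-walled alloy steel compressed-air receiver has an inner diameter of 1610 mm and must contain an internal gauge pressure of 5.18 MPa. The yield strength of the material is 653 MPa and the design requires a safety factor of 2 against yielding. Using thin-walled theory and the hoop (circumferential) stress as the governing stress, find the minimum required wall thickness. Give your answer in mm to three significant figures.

σ_allow = 653/2 = 326.5 MPa.
Hoop stress σ_h = pD/(2t), so t = pD/(2σ_allow) = 5.18×1610/(2×326.5) = 12.77 mm.

t = 12.8 mm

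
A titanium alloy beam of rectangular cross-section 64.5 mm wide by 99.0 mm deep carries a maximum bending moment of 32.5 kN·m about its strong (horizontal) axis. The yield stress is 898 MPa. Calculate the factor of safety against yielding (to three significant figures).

Section modulus S = bh²/6 = 64.5×99.0²/6 = 105400 mm³.
σ = M/S = 3.2500×10^7/105400 = 308.5 MPa.
n = 898/308.5 = 2.911.

n = 2.91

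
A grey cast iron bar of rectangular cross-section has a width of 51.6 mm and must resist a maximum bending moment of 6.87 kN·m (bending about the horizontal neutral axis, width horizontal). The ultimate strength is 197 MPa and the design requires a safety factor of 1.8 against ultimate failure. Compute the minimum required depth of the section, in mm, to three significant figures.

σ_allow = 197/1.8 = 109.4 MPa.
For a rectangular section σ = 6M/(bh²), so h² = 6M/(b σ_allow) = 6×6870000/(51.6×109.4) = 7299 mm².
h = 85.43 mm.

h = 85.4 mm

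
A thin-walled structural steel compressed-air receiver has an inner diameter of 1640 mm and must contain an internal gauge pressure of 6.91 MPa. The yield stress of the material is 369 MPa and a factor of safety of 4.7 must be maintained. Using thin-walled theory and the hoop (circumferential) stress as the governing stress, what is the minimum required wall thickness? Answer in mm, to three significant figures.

t = 72.2 mm

σ_allow = 369/4.7 = 78.51 MPa.
Hoop stress σ_h = pD/(2t), so t = pD/(2σ_allow) = 6.91×1640/(2×78.51) = 72.17 mm.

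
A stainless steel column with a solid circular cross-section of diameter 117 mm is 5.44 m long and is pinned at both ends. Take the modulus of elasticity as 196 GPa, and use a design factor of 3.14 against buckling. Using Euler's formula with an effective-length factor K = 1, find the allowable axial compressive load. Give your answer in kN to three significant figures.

I = πd⁴/64 = π×117⁴/64 = 9.198×10^6 mm⁴.
Effective length L_e = KL = 1×5.44 m = 5440 mm.
Euler critical load P_cr = π²EI/L_e² = π²×196000×9.198×10^6/5440² = 601300 N.
P_allow = P_cr/n = 601300/3.14 = 191500 N.

P_allow = 191 kN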